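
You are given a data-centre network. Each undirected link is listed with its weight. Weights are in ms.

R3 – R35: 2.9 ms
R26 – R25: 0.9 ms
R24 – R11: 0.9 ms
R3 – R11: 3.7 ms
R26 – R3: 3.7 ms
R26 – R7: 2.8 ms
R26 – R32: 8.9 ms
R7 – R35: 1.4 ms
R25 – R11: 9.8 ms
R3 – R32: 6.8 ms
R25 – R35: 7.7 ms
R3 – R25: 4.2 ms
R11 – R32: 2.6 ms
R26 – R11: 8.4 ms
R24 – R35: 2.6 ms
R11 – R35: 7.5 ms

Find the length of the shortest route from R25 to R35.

Running Dijkstra from R25:
R25: 0
R26: 0.9  (via R25)
R7: 3.7  (via R26)
R3: 4.2  (via R25)
R35: 5.1  (via R7)
Shortest route: R25 → R26 → R7 → R35 = 5.1 ms.

5.1 ms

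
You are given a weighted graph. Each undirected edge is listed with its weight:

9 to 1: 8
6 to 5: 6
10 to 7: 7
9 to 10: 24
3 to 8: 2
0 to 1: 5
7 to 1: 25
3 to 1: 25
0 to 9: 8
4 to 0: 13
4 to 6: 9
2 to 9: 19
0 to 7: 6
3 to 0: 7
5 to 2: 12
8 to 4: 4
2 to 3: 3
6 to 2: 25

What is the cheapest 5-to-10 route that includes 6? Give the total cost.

Shortest 5→6: 5 → 6 = 6
Shortest 6→10: 6 → 4 → 0 → 7 → 10 = 35
Total via 6: 6 + 35 = 41.

41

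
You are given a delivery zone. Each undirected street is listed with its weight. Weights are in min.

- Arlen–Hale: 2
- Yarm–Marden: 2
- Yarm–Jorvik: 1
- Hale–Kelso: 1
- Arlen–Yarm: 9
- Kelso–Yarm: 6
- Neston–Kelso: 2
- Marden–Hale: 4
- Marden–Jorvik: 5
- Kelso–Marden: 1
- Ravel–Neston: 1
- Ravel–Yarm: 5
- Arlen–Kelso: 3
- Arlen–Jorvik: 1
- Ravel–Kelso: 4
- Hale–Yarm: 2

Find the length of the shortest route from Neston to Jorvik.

6 min

Compare a few routes:
Neston–Ravel–Kelso–Arlen–Jorvik: 1+4+3+1 = 9
Neston–Kelso–Marden–Yarm–Jorvik: 2+1+2+1 = 6
Neston–Kelso–Marden–Jorvik: 2+1+5 = 8
Neston–Ravel–Yarm–Jorvik: 1+5+1 = 7
Cheapest is Neston–Kelso–Marden–Yarm–Jorvik at 6 min.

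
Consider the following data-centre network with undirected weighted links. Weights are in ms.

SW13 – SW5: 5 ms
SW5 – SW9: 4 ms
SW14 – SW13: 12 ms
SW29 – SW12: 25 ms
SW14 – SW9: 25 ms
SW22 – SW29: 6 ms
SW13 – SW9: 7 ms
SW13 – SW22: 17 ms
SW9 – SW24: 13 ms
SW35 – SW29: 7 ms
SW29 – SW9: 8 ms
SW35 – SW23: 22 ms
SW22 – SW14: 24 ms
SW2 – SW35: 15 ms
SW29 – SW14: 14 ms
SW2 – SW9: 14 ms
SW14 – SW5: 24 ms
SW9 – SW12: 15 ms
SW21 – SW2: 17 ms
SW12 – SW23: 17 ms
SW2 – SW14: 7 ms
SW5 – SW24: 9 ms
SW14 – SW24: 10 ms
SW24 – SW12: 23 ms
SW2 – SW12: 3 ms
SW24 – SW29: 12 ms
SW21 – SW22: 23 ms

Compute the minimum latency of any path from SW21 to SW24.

Settle nodes by increasing distance from SW21:
SW21: 0
SW2: 17  (via SW21)
SW12: 20  (via SW2)
SW22: 23  (via SW21)
SW14: 24  (via SW2)
SW29: 29  (via SW22)
SW9: 31  (via SW2)
SW35: 32  (via SW2)
SW24: 34  (via SW14)
Shortest route: SW21–SW2–SW14–SW24 = 34 ms.

34 ms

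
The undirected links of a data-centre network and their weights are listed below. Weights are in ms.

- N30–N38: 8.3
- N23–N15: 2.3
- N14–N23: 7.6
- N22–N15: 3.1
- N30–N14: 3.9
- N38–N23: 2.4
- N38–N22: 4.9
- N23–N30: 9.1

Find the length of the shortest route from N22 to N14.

Shortest distances from N22:
N22: 0
N15: 3.1  (via N22)
N38: 4.9  (via N22)
N23: 5.4  (via N15)
N14: 13  (via N23)
Shortest route: N22–N15–N23–N14 = 13 ms.

13 ms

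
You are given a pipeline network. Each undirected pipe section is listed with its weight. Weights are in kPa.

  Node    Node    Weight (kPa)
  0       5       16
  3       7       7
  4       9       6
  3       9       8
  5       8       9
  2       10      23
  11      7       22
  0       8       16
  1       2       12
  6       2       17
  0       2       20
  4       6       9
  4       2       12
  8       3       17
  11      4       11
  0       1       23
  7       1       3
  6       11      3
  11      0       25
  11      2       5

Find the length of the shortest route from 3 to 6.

23 kPa

Compare a few routes:
3 → 9 → 4 → 11 → 6: 8+6+11+3 = 28
3 → 7 → 11 → 6: 7+22+3 = 32
3 → 9 → 4 → 6: 8+6+9 = 23
3 → 7 → 1 → 2 → 11 → 6: 7+3+12+5+3 = 30
Cheapest is 3 → 9 → 4 → 6 at 23 kPa.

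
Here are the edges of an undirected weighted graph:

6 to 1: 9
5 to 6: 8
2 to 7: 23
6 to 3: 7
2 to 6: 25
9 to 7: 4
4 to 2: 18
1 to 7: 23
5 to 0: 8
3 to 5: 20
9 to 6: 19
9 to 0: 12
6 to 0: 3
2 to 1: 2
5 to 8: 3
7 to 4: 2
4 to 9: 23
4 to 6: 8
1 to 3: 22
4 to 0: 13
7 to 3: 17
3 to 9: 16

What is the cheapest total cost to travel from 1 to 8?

20

Candidate routes:
1–6–5–8: 9+8+3 = 20
1–6–0–5–8: 9+3+8+3 = 23
1–2–6–5–8: 2+25+8+3 = 38
Cheapest is 1–6–5–8 at 20.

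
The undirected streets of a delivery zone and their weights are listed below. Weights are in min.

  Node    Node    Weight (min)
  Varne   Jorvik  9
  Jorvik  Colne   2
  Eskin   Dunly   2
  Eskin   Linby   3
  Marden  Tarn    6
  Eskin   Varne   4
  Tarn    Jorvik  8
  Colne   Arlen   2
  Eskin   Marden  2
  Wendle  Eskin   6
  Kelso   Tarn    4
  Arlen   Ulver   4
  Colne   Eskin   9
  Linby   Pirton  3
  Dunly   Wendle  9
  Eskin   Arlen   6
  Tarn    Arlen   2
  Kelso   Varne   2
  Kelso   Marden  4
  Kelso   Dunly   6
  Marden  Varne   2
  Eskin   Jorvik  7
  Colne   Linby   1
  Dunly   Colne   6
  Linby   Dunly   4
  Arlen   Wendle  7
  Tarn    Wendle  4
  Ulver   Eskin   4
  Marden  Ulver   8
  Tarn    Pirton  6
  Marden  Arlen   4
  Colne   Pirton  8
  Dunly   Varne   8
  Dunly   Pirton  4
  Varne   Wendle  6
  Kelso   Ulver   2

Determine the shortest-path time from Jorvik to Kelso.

10 min

Candidate routes:
Jorvik → Tarn → Kelso: 8+4 = 12
Jorvik → Colne → Arlen → Tarn → Kelso: 2+2+2+4 = 10
Jorvik → Varne → Kelso: 9+2 = 11
Cheapest is Jorvik → Colne → Arlen → Tarn → Kelso at 10 min.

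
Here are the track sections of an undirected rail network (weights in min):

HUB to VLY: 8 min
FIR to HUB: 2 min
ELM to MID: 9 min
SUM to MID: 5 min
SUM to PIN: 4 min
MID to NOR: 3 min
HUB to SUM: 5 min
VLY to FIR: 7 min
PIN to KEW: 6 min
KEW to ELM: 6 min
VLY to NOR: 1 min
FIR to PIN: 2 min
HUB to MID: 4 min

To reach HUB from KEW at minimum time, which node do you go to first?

PIN

Enumerating some paths:
KEW → PIN → FIR → HUB: 6+2+2 = 10
KEW → PIN → SUM → MID → HUB: 6+4+5+4 = 19
KEW → PIN → SUM → HUB: 6+4+5 = 15
Cheapest is KEW → PIN → FIR → HUB at 10 min.
So from KEW the first move is to PIN.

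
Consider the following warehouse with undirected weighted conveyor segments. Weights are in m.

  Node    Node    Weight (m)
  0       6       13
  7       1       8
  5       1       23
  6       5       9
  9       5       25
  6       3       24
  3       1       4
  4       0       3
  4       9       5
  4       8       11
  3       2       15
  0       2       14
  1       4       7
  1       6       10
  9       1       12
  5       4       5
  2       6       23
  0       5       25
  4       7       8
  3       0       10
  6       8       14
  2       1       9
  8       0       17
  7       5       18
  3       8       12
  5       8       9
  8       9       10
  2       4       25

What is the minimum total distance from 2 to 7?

17 m

Shortest distances from 2:
2: 0
1: 9  (via 2)
3: 13  (via 1)
0: 14  (via 2)
4: 16  (via 1)
7: 17  (via 1)
Shortest route: 2 → 1 → 7 = 17 m.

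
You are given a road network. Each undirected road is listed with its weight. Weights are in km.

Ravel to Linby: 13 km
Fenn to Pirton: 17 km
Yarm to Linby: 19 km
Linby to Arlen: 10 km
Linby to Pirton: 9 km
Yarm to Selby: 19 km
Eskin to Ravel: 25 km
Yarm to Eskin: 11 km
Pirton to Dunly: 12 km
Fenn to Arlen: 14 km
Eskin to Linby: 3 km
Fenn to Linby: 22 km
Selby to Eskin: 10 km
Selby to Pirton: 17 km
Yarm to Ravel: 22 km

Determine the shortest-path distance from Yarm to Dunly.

Running Dijkstra from Yarm:
Yarm: 0
Eskin: 11  (via Yarm)
Linby: 14  (via Eskin)
Selby: 19  (via Yarm)
Ravel: 22  (via Yarm)
Pirton: 23  (via Linby)
Arlen: 24  (via Linby)
Dunly: 35  (via Pirton)
Shortest route: Yarm → Eskin → Linby → Pirton → Dunly = 35 km.

35 km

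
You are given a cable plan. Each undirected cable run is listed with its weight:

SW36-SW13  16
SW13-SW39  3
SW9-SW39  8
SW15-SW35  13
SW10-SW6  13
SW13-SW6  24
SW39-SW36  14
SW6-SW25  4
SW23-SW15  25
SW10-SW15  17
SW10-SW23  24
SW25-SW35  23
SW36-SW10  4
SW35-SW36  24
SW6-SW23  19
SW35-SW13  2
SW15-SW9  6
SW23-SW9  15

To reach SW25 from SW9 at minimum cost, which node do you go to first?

SW39

Compare a few routes:
SW9–SW39–SW13–SW35–SW25: 8+3+2+23 = 36
SW9–SW23–SW6–SW25: 15+19+4 = 38
SW9–SW39–SW13–SW6–SW25: 8+3+24+4 = 39
The minimum is 36 via SW9–SW39–SW13–SW35–SW25.
So from SW9 the first move is to SW39.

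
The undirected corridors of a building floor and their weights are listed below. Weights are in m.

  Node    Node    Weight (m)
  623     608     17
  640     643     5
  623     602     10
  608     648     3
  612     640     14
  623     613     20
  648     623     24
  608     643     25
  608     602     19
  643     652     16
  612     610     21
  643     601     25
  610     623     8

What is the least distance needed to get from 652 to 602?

Settle nodes by increasing distance from 652:
652: 0
643: 16  (via 652)
640: 21  (via 643)
612: 35  (via 640)
608: 41  (via 643)
601: 41  (via 643)
648: 44  (via 608)
610: 56  (via 612)
623: 58  (via 608)
602: 60  (via 608)
Shortest route: 652 → 643 → 608 → 602 = 60 m.

60 m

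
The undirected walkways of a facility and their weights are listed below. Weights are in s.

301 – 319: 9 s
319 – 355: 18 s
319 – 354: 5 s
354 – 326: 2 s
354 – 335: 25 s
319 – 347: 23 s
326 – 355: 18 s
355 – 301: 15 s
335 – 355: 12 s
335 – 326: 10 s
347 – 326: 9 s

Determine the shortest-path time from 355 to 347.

Shortest distances from 355:
355: 0
335: 12  (via 355)
301: 15  (via 355)
319: 18  (via 355)
326: 18  (via 355)
354: 20  (via 326)
347: 27  (via 326)
Shortest route: 355–326–347 = 27 s.

27 s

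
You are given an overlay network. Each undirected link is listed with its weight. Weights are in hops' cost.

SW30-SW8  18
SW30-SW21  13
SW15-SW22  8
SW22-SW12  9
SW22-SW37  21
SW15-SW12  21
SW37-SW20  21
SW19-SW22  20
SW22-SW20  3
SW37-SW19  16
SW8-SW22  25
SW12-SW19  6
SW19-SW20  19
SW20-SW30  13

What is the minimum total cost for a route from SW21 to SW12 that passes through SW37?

Best SW21 to SW37: SW21 → SW30 → SW20 → SW37 costing 47
Shortest SW37→SW12: SW37 → SW19 → SW12 = 22
Total via SW37: 47 + 22 = 69 hops' cost.

69 hops' cost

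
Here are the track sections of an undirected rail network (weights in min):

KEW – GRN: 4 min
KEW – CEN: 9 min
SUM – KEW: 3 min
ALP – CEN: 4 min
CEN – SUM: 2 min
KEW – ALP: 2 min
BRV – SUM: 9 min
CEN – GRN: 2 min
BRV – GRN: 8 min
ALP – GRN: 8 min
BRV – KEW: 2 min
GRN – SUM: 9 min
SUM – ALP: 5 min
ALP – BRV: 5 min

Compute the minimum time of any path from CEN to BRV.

Settle nodes by increasing distance from CEN:
CEN: 0
SUM: 2  (via CEN)
GRN: 2  (via CEN)
ALP: 4  (via CEN)
KEW: 5  (via SUM)
BRV: 7  (via KEW)
Shortest route: CEN → SUM → KEW → BRV = 7 min.

7 min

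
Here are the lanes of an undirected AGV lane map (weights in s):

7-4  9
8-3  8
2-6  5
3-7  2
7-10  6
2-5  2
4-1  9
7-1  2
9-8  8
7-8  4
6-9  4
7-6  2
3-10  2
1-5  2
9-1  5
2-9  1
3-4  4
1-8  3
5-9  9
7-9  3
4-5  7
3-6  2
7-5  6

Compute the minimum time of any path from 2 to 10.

8 s

Shortest distances from 2:
2: 0
9: 1  (via 2)
5: 2  (via 2)
1: 4  (via 5)
7: 4  (via 9)
6: 5  (via 2)
3: 6  (via 7)
8: 7  (via 1)
10: 8  (via 3)
Shortest route: 2–9–7–3–10 = 8 s.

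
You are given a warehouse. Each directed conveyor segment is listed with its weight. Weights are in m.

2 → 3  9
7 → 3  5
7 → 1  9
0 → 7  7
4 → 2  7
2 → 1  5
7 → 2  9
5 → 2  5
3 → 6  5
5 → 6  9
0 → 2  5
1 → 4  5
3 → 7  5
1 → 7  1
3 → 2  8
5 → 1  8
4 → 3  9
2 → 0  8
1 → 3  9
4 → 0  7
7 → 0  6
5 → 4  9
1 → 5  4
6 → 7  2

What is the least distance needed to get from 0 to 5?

14 m

Shortest distances from 0:
0: 0
2: 5  (via 0)
7: 7  (via 0)
1: 10  (via 2)
3: 12  (via 7)
5: 14  (via 1)
Shortest route: 0–2–1–5 = 14 m.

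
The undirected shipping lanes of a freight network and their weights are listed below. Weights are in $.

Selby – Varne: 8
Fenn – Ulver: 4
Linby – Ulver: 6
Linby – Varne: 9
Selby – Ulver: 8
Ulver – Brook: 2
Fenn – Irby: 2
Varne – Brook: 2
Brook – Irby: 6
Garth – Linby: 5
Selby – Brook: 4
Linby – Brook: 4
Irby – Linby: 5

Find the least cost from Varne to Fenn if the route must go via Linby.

Best Varne to Linby: Varne–Brook–Linby costing 6
Best Linby to Fenn: Linby–Irby–Fenn costing 7
Total via Linby: 6 + 7 = $13.

$13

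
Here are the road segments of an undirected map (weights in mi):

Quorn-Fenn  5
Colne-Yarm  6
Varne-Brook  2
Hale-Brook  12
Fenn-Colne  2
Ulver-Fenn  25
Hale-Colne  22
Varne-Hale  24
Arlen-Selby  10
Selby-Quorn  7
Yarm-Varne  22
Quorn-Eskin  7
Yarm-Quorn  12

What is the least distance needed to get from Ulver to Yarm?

33 mi

Enumerating some paths:
Ulver–Fenn–Colne–Yarm: 25+2+6 = 33
Ulver–Fenn–Quorn–Yarm: 25+5+12 = 42
The minimum is 33 mi via Ulver–Fenn–Colne–Yarm.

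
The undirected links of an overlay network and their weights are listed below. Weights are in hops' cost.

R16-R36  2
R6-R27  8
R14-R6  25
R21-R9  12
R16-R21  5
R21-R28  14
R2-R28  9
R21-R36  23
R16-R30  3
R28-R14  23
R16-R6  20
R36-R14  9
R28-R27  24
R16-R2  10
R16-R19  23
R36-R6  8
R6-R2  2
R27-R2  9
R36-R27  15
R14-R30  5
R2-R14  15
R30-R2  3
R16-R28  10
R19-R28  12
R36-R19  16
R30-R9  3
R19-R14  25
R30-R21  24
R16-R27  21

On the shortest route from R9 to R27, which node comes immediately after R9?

R30

Enumerating some paths:
R9–R30–R2–R6–R27: 3+3+2+8 = 16
R9–R30–R2–R27: 3+3+9 = 15
The minimum is 15 hops' cost via R9–R30–R2–R27.
So from R9 the first move is to R30.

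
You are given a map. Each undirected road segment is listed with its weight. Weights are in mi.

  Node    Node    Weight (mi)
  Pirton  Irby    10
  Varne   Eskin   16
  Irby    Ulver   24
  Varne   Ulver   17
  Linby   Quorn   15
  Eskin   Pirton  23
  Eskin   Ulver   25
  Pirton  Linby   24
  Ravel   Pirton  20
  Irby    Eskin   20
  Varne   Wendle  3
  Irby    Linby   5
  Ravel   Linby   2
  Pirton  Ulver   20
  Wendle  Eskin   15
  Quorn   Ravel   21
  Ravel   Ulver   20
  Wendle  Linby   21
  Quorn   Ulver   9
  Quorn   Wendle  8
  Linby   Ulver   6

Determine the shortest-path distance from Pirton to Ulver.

Shortest distances from Pirton:
Pirton: 0
Irby: 10  (via Pirton)
Linby: 15  (via Irby)
Ravel: 17  (via Linby)
Ulver: 20  (via Pirton)
Shortest route: Pirton–Ulver = 20 mi.

20 mi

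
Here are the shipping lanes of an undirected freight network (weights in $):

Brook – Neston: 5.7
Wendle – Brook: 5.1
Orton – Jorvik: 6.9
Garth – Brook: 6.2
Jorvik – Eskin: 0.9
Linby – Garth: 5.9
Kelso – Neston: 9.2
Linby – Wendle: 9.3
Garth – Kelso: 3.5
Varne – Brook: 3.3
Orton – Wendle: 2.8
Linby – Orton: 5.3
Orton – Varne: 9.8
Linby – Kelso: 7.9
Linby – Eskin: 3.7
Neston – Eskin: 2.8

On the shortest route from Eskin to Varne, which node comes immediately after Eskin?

Neston

Enumerating some paths:
Eskin → Jorvik → Orton → Wendle → Brook → Varne: 0.9+6.9+2.8+5.1+3.3 = 19
Eskin → Neston → Brook → Varne: 2.8+5.7+3.3 = 11.8
Eskin → Linby → Orton → Varne: 3.7+5.3+9.8 = 18.8
Eskin → Jorvik → Orton → Varne: 0.9+6.9+9.8 = 17.6
The minimum is $11.8 via Eskin → Neston → Brook → Varne.
So from Eskin the first move is to Neston.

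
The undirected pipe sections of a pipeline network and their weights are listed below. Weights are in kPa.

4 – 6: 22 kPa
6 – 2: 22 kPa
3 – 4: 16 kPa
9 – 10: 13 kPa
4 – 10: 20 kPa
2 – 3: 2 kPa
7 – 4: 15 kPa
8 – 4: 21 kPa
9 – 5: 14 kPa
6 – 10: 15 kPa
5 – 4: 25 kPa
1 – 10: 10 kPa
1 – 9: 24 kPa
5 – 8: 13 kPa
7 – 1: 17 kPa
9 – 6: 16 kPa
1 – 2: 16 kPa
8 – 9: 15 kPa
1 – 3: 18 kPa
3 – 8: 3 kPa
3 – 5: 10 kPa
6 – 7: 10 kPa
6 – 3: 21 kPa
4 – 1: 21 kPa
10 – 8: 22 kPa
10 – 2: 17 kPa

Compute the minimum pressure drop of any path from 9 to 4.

Enumerating some paths:
9–10–4: 13+20 = 33
9–8–4: 15+21 = 36
9–8–3–4: 15+3+16 = 34
Cheapest is 9–10–4 at 33 kPa.

33 kPa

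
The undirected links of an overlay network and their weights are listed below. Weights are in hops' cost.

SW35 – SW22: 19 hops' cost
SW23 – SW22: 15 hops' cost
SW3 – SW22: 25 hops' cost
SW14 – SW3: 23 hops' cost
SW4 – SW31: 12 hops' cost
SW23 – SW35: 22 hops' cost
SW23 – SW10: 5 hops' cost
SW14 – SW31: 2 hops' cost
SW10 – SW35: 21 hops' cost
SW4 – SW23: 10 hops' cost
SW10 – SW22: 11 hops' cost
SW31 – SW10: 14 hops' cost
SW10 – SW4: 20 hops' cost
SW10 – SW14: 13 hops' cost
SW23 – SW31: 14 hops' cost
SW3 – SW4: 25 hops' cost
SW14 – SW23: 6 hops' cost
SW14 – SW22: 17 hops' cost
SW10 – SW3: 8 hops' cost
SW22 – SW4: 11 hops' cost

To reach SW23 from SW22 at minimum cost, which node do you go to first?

Candidate routes:
SW22 → SW4 → SW23: 11+10 = 21
SW22 → SW10 → SW23: 11+5 = 16
SW22 → SW23: 15 = 15
Cheapest is SW22 → SW23 at 15 hops' cost.
So from SW22 the first move is to SW23.

SW23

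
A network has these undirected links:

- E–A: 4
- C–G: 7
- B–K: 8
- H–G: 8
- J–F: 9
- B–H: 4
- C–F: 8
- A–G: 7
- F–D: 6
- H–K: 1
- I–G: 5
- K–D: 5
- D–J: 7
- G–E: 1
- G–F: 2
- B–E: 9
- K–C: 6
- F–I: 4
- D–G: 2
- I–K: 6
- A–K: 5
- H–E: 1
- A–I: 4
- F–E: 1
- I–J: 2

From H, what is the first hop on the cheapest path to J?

Compare a few routes:
H → E → G → I → J: 1+1+5+2 = 9
H → K → I → J: 1+6+2 = 9
H → E → F → I → J: 1+1+4+2 = 8
The minimum is 8 via H → E → F → I → J.
So from H the first move is to E.

E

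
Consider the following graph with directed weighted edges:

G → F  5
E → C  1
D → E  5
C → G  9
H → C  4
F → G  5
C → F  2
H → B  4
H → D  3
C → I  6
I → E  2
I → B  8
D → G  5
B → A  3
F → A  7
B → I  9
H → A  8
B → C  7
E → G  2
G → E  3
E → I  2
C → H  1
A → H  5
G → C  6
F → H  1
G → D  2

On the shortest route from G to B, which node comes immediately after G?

E

Candidate routes:
G → F → H → B: 5+1+4 = 10
G → E → C → F → H → B: 3+1+2+1+4 = 11
G → E → C → H → B: 3+1+1+4 = 9
Cheapest is G → E → C → H → B at 9.
So from G the first move is to E.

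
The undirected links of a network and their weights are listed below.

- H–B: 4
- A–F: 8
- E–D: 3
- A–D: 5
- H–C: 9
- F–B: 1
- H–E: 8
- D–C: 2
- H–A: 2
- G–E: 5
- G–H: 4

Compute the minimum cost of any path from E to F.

Running Dijkstra from E:
E: 0
D: 3  (via E)
C: 5  (via D)
G: 5  (via E)
A: 8  (via D)
H: 8  (via E)
B: 12  (via H)
F: 13  (via B)
Shortest route: E–H–B–F = 13.

13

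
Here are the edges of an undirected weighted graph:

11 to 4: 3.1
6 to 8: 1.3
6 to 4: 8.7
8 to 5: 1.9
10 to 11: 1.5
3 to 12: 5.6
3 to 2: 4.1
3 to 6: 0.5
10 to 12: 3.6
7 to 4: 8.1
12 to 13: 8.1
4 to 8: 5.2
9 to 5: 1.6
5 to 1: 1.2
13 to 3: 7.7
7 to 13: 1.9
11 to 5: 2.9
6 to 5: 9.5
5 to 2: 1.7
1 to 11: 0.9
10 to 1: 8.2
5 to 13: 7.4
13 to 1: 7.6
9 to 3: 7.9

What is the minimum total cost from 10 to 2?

5.3

Compare a few routes:
10–11–1–5–2: 1.5+0.9+1.2+1.7 = 5.3
10–11–5–2: 1.5+2.9+1.7 = 6.1
Cheapest is 10–11–1–5–2 at 5.3.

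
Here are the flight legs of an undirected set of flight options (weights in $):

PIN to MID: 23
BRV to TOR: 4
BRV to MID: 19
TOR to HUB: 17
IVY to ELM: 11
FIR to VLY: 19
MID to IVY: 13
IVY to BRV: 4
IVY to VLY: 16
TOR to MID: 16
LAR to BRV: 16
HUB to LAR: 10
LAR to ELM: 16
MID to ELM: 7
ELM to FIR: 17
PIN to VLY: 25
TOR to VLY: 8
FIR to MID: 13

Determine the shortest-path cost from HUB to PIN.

Settle nodes by increasing distance from HUB:
HUB: 0
LAR: 10  (via HUB)
TOR: 17  (via HUB)
BRV: 21  (via TOR)
IVY: 25  (via BRV)
VLY: 25  (via TOR)
ELM: 26  (via LAR)
MID: 33  (via TOR)
FIR: 43  (via ELM)
PIN: 50  (via VLY)
Shortest route: HUB–TOR–VLY–PIN = $50.

$50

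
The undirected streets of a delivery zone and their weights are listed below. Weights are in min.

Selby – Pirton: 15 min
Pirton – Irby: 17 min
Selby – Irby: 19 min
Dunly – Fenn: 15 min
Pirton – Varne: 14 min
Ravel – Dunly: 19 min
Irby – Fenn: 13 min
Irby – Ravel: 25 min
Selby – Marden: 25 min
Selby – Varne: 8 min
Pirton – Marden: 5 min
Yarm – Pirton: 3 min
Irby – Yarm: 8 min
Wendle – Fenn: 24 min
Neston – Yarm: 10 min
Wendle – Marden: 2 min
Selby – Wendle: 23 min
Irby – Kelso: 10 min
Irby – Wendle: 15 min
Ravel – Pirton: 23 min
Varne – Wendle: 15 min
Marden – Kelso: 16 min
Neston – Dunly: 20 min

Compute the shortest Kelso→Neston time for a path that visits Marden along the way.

34 min

Shortest Kelso→Marden: Kelso → Marden = 16
Shortest Marden→Neston: Marden → Pirton → Yarm → Neston = 18
Total via Marden: 16 + 18 = 34 min.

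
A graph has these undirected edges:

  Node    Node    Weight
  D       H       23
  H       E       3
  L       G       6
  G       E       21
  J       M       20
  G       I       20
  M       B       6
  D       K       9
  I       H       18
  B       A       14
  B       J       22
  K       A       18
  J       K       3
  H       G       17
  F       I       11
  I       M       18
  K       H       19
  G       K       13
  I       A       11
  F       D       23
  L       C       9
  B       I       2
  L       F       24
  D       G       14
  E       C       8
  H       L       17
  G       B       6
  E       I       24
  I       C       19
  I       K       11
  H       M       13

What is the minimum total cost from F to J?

Compare a few routes:
F → I → K → J: 11+11+3 = 25
F → I → B → J: 11+2+22 = 35
Cheapest is F → I → K → J at 25.

25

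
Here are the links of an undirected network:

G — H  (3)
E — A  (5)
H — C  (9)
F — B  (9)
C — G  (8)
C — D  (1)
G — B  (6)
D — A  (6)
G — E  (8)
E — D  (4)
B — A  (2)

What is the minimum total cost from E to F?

Settle nodes by increasing distance from E:
E: 0
D: 4  (via E)
A: 5  (via E)
C: 5  (via D)
B: 7  (via A)
G: 8  (via E)
H: 11  (via G)
F: 16  (via B)
Shortest route: E → A → B → F = 16.

16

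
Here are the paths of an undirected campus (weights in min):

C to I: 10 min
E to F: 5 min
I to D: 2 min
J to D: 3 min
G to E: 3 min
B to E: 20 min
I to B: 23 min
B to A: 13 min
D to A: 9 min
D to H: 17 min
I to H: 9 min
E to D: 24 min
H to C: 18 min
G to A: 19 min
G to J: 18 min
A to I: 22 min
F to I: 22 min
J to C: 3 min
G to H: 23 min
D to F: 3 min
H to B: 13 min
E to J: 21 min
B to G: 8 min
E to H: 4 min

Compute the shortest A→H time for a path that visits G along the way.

26 min

Shortest A→G: A → G = 19
Shortest G→H: G → E → H = 7
Total via G: 19 + 7 = 26 min.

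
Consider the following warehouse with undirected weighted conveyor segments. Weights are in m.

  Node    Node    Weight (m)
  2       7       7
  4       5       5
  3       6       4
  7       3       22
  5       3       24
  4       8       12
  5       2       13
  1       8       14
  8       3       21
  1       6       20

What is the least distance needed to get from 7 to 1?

46 m

Candidate routes:
7 → 2 → 5 → 4 → 8 → 1: 7+13+5+12+14 = 51
7 → 3 → 6 → 1: 22+4+20 = 46
7 → 3 → 8 → 1: 22+21+14 = 57
The minimum is 46 m via 7 → 3 → 6 → 1.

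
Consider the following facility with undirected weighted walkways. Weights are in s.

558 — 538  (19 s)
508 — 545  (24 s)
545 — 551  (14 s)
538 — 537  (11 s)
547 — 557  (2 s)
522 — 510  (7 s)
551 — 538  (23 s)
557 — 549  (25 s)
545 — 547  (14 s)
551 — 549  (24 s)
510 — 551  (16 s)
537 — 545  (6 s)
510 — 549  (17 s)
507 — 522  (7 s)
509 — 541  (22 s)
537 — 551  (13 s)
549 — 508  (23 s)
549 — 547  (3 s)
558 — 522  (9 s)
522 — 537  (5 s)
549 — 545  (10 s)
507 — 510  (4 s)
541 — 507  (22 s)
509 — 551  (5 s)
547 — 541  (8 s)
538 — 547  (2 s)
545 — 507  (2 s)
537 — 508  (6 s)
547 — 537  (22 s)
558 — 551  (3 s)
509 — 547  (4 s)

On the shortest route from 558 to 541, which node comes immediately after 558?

Compare a few routes:
558 - 551 - 509 - 541: 3+5+22 = 30
558 - 522 - 537 - 538 - 547 - 541: 9+5+11+2+8 = 35
558 - 551 - 509 - 547 - 541: 3+5+4+8 = 20
558 - 538 - 547 - 541: 19+2+8 = 29
The minimum is 20 s via 558 - 551 - 509 - 547 - 541.
So from 558 the first move is to 551.

551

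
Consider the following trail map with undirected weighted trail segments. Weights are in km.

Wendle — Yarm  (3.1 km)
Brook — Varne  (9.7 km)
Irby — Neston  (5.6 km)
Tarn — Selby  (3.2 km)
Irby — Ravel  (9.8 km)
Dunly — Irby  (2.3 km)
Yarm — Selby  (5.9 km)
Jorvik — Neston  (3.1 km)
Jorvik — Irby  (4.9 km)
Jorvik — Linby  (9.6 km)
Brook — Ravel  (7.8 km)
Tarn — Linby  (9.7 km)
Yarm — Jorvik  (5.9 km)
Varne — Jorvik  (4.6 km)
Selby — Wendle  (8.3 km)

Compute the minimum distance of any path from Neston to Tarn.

Compare a few routes:
Neston → Jorvik → Yarm → Selby → Tarn: 3.1+5.9+5.9+3.2 = 18.1
Neston → Jorvik → Yarm → Wendle → Selby → Tarn: 3.1+5.9+3.1+8.3+3.2 = 23.6
Neston → Jorvik → Linby → Tarn: 3.1+9.6+9.7 = 22.4
The minimum is 18.1 km via Neston → Jorvik → Yarm → Selby → Tarn.

18.1 km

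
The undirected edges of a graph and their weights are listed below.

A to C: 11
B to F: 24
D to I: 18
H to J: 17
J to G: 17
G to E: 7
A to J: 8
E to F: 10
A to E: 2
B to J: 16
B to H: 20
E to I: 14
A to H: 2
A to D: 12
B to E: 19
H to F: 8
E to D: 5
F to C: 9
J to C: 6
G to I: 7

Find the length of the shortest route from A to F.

10

Candidate routes:
A–C–F: 11+9 = 20
A–H–F: 2+8 = 10
A–J–C–F: 8+6+9 = 23
A–E–F: 2+10 = 12
Cheapest is A–H–F at 10.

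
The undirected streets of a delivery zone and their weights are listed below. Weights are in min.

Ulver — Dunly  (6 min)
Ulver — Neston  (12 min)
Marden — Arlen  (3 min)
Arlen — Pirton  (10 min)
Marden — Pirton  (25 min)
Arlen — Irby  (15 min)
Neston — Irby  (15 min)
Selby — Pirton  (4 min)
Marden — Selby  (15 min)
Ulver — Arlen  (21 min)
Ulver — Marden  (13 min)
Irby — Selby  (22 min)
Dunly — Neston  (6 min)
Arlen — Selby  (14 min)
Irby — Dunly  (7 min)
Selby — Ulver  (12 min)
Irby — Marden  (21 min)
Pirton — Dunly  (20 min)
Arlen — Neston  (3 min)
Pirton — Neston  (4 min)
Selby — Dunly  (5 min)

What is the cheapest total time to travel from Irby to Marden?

18 min

Running Dijkstra from Irby:
Irby: 0
Dunly: 7  (via Irby)
Selby: 12  (via Dunly)
Ulver: 13  (via Dunly)
Neston: 13  (via Dunly)
Arlen: 15  (via Irby)
Pirton: 16  (via Selby)
Marden: 18  (via Arlen)
Shortest route: Irby → Arlen → Marden = 18 min.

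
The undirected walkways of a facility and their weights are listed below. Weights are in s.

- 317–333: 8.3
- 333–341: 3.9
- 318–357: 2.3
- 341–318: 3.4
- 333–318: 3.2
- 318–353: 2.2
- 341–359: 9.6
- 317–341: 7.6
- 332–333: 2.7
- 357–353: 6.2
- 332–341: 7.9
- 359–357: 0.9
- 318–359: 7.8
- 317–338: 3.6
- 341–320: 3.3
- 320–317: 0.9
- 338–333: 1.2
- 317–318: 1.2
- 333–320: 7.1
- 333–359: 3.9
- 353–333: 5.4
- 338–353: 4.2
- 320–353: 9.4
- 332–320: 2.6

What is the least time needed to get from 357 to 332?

Candidate routes:
357 → 318 → 333 → 332: 2.3+3.2+2.7 = 8.2
357 → 359 → 333 → 332: 0.9+3.9+2.7 = 7.5
357 → 318 → 317 → 320 → 332: 2.3+1.2+0.9+2.6 = 7
357 → 318 → 317 → 338 → 333 → 332: 2.3+1.2+3.6+1.2+2.7 = 11
Cheapest is 357 → 318 → 317 → 320 → 332 at 7 s.

7 s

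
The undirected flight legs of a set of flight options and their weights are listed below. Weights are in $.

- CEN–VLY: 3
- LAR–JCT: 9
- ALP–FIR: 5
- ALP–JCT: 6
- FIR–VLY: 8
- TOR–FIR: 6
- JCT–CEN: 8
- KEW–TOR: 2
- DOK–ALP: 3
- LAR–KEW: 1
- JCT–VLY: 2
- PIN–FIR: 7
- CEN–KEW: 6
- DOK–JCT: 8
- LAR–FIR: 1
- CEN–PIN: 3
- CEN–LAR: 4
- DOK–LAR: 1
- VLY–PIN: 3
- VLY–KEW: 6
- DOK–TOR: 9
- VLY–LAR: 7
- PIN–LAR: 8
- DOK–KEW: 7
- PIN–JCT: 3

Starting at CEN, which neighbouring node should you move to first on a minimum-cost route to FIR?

Compare a few routes:
CEN → KEW → LAR → FIR: 6+1+1 = 8
CEN → PIN → FIR: 3+7 = 10
CEN → VLY → KEW → LAR → FIR: 3+6+1+1 = 11
CEN → LAR → FIR: 4+1 = 5
The minimum is $5 via CEN → LAR → FIR.
So from CEN the first move is to LAR.

LAR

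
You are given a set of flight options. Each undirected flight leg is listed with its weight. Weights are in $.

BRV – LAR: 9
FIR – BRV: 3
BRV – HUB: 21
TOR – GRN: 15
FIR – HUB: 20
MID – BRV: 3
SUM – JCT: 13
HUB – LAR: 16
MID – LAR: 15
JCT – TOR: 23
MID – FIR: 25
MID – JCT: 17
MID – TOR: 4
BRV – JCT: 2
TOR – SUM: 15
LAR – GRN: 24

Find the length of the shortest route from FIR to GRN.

Candidate routes:
FIR - BRV - MID - TOR - GRN: 3+3+4+15 = 25
FIR - BRV - LAR - GRN: 3+9+24 = 36
Cheapest is FIR - BRV - MID - TOR - GRN at $25.

$25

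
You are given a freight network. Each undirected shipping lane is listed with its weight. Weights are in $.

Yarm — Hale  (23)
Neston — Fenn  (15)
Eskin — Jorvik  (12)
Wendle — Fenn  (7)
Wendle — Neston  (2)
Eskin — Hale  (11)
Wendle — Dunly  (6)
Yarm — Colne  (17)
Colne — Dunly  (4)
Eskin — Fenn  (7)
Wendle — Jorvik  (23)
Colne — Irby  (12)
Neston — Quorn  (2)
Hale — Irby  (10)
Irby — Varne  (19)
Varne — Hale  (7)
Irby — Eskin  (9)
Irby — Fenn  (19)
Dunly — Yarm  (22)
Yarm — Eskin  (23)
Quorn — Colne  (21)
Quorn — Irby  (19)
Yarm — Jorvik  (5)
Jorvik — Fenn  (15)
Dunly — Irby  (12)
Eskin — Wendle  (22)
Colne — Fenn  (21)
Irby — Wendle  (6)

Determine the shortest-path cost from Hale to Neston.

Enumerating some paths:
Hale → Irby → Wendle → Neston: 10+6+2 = 18
Hale → Eskin → Fenn → Wendle → Neston: 11+7+7+2 = 27
Cheapest is Hale → Irby → Wendle → Neston at $18.

$18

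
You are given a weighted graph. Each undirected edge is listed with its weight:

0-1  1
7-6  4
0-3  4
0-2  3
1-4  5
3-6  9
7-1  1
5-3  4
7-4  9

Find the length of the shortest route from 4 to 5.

14

Settle nodes by increasing distance from 4:
4: 0
1: 5  (via 4)
0: 6  (via 1)
7: 6  (via 1)
2: 9  (via 0)
3: 10  (via 0)
6: 10  (via 7)
5: 14  (via 3)
Shortest route: 4–1–0–3–5 = 14.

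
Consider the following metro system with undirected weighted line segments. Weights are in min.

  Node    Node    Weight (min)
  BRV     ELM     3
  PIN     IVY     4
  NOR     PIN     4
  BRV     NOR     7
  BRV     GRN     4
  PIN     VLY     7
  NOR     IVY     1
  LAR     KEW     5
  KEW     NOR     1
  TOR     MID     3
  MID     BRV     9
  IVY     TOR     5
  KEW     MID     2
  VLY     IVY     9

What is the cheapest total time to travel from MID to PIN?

7 min

Running Dijkstra from MID:
MID: 0
KEW: 2  (via MID)
TOR: 3  (via MID)
NOR: 3  (via KEW)
IVY: 4  (via NOR)
LAR: 7  (via KEW)
PIN: 7  (via NOR)
Shortest route: MID → KEW → NOR → PIN = 7 min.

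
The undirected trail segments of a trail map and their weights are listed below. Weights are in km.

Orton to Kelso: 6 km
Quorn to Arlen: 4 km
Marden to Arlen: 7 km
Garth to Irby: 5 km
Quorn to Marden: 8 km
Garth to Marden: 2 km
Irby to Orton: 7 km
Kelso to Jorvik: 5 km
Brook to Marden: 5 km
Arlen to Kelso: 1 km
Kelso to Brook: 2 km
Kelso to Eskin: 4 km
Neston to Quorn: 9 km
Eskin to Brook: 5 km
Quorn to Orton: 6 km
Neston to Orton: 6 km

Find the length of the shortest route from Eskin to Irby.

Enumerating some paths:
Eskin - Kelso - Orton - Irby: 4+6+7 = 17
Eskin - Kelso - Arlen - Marden - Garth - Irby: 4+1+7+2+5 = 19
Eskin - Kelso - Brook - Marden - Garth - Irby: 4+2+5+2+5 = 18
The minimum is 17 km via Eskin - Kelso - Orton - Irby.

17 km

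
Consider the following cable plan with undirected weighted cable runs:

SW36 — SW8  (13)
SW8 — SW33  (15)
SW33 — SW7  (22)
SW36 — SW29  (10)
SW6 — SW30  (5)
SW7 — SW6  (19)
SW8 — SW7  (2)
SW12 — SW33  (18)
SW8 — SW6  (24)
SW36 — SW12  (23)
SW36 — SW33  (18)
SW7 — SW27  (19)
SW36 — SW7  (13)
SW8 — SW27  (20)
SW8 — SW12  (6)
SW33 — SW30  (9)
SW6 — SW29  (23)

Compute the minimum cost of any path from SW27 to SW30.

43

Settle nodes by increasing distance from SW27:
SW27: 0
SW7: 19  (via SW27)
SW8: 20  (via SW27)
SW12: 26  (via SW8)
SW36: 32  (via SW7)
SW33: 35  (via SW8)
SW6: 38  (via SW7)
SW29: 42  (via SW36)
SW30: 43  (via SW6)
Shortest route: SW27 → SW7 → SW6 → SW30 = 43.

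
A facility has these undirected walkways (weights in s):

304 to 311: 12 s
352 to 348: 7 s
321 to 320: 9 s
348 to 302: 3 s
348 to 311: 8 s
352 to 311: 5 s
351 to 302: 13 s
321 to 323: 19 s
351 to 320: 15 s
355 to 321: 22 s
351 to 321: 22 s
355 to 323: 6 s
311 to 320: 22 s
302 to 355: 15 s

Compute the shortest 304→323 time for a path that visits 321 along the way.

Shortest 304→321: 304–311–320–321 = 43
Best 321 to 323: 321–323 costing 19
Total via 321: 43 + 19 = 62 s.

62 s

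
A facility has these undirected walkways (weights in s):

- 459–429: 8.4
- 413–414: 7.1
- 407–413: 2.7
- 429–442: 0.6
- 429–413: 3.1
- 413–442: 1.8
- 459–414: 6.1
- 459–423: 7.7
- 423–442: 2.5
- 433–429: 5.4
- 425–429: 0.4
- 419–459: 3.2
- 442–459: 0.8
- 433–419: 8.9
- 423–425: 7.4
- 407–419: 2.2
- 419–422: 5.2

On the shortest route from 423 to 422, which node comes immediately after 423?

Enumerating some paths:
423–442–413–407–419–422: 2.5+1.8+2.7+2.2+5.2 = 14.4
423–459–419–422: 7.7+3.2+5.2 = 16.1
423–442–429–413–407–419–422: 2.5+0.6+3.1+2.7+2.2+5.2 = 16.3
423–442–459–419–422: 2.5+0.8+3.2+5.2 = 11.7
Cheapest is 423–442–459–419–422 at 11.7 s.
So from 423 the first move is to 442.

442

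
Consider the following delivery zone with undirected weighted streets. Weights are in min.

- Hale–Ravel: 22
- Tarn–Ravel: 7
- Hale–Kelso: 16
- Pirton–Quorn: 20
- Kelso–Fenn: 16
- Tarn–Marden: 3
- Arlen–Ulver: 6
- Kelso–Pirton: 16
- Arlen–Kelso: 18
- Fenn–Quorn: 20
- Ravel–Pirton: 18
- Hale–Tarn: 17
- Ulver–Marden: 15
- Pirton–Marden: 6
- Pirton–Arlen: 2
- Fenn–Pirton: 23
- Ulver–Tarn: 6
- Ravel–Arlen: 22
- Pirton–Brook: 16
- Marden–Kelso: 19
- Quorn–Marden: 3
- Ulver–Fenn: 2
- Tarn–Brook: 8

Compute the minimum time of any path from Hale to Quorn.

Running Dijkstra from Hale:
Hale: 0
Kelso: 16  (via Hale)
Tarn: 17  (via Hale)
Marden: 20  (via Tarn)
Ravel: 22  (via Hale)
Ulver: 23  (via Tarn)
Quorn: 23  (via Marden)
Shortest route: Hale–Tarn–Marden–Quorn = 23 min.

23 min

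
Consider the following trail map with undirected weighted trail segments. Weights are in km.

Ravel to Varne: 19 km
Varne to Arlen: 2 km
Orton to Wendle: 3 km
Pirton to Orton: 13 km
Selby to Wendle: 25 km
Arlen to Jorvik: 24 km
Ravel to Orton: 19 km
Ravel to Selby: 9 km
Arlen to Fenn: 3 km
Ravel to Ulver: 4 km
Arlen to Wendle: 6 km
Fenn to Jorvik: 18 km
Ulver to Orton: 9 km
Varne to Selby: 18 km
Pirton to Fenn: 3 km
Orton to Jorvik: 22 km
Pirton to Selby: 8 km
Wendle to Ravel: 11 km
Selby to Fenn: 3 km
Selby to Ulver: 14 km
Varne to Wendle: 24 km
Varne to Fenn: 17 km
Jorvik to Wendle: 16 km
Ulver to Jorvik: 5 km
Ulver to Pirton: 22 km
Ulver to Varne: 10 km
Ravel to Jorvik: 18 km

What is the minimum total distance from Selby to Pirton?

Running Dijkstra from Selby:
Selby: 0
Fenn: 3  (via Selby)
Pirton: 6  (via Fenn)
Shortest route: Selby → Fenn → Pirton = 6 km.

6 km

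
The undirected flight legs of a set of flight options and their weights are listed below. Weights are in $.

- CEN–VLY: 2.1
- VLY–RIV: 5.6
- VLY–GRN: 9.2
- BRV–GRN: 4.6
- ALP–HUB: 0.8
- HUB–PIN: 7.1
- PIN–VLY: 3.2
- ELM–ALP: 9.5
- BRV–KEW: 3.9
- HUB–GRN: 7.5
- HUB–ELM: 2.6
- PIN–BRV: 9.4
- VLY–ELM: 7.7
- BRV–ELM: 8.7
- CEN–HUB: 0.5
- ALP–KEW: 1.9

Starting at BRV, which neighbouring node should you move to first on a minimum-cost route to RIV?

KEW

Compare a few routes:
BRV–GRN–VLY–RIV: 4.6+9.2+5.6 = 19.4
BRV–KEW–ALP–HUB–CEN–VLY–RIV: 3.9+1.9+0.8+0.5+2.1+5.6 = 14.8
BRV–PIN–VLY–RIV: 9.4+3.2+5.6 = 18.2
Cheapest is BRV–KEW–ALP–HUB–CEN–VLY–RIV at $14.8.
So from BRV the first move is to KEW.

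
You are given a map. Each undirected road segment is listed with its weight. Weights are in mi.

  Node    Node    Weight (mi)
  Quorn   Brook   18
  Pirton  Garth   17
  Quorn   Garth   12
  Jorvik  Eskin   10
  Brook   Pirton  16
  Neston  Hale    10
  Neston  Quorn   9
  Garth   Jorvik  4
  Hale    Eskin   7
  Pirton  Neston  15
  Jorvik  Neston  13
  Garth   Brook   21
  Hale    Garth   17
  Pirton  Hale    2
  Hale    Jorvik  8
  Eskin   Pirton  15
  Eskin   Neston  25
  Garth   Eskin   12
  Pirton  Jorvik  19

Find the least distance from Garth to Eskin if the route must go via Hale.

Best Garth to Hale: Garth → Jorvik → Hale costing 12
Shortest Hale→Eskin: Hale → Eskin = 7
Total via Hale: 12 + 7 = 19 mi.

19 mi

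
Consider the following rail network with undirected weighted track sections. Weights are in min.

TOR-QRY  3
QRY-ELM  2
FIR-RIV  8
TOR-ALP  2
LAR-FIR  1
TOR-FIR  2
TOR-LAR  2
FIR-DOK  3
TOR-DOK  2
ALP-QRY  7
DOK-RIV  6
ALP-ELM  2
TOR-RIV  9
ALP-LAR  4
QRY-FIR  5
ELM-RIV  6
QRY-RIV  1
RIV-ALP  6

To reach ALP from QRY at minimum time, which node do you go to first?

ELM

Compare a few routes:
QRY → TOR → ALP: 3+2 = 5
QRY → RIV → ALP: 1+6 = 7
QRY → ELM → ALP: 2+2 = 4
QRY → ALP: 7 = 7
The minimum is 4 min via QRY → ELM → ALP.
So from QRY the first move is to ELM.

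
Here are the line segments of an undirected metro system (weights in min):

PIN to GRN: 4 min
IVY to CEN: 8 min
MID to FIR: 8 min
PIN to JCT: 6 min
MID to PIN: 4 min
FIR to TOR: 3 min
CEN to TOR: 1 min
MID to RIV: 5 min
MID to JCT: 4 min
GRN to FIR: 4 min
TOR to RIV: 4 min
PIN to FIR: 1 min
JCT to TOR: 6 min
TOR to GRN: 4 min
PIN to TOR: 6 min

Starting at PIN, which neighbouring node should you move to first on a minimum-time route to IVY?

FIR

Compare a few routes:
PIN → FIR → TOR → CEN → IVY: 1+3+1+8 = 13
PIN → TOR → CEN → IVY: 6+1+8 = 15
PIN → FIR → GRN → TOR → CEN → IVY: 1+4+4+1+8 = 18
PIN → GRN → TOR → CEN → IVY: 4+4+1+8 = 17
The minimum is 13 min via PIN → FIR → TOR → CEN → IVY.
So from PIN the first move is to FIR.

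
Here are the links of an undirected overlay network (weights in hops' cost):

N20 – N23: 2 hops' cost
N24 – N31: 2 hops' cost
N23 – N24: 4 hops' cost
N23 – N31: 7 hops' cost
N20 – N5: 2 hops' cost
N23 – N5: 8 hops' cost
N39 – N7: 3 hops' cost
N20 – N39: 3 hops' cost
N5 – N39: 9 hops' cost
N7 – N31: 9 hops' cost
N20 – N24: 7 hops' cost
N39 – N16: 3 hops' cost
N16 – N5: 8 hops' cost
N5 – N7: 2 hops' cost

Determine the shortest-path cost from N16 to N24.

Running Dijkstra from N16:
N16: 0
N39: 3  (via N16)
N20: 6  (via N39)
N7: 6  (via N39)
N23: 8  (via N20)
N5: 8  (via N16)
N24: 12  (via N23)
Shortest route: N16–N39–N20–N23–N24 = 12 hops' cost.

12 hops' cost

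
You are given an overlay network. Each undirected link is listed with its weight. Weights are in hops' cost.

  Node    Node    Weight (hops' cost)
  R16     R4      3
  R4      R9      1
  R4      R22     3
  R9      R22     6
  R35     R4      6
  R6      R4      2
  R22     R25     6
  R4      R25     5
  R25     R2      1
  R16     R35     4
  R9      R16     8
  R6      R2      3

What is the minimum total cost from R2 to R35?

Running Dijkstra from R2:
R2: 0
R25: 1  (via R2)
R6: 3  (via R2)
R4: 5  (via R6)
R9: 6  (via R4)
R22: 7  (via R25)
R16: 8  (via R4)
R35: 11  (via R4)
Shortest route: R2–R6–R4–R35 = 11 hops' cost.

11 hops' cost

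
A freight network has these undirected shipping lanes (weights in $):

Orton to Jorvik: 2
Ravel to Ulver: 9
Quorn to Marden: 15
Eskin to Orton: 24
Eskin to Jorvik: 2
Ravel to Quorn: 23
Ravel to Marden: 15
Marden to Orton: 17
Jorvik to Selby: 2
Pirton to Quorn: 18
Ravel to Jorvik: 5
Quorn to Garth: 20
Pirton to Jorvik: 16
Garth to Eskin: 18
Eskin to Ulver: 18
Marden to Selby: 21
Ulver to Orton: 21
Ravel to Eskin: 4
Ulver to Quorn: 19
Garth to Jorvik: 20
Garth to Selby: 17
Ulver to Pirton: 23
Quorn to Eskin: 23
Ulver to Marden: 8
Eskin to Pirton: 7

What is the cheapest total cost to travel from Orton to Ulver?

Compare a few routes:
Orton–Ulver: 21 = 21
Orton–Jorvik–Eskin–Ravel–Ulver: 2+2+4+9 = 17
Orton–Jorvik–Ravel–Ulver: 2+5+9 = 16
Cheapest is Orton–Jorvik–Ravel–Ulver at $16.

$16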